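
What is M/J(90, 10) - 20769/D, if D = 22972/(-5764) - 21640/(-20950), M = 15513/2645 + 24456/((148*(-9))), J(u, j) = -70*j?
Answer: 87658504468686221/12461375539500 ≈ 7034.4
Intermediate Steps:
M = -3668567/293595 (M = 15513*(1/2645) + 24456/(-1332) = 15513/2645 + 24456*(-1/1332) = 15513/2645 - 2038/111 = -3668567/293595 ≈ -12.495)
D = -8913261/3018895 (D = 22972*(-1/5764) - 21640*(-1/20950) = -5743/1441 + 2164/2095 = -8913261/3018895 ≈ -2.9525)
M/J(90, 10) - 20769/D = -3668567/(293595*((-70*10))) - 20769/(-8913261/3018895) = -3668567/293595/(-700) - 20769*(-3018895/8913261) = -3668567/293595*(-1/700) + 2985687155/424441 = 524081/29359500 + 2985687155/424441 = 87658504468686221/12461375539500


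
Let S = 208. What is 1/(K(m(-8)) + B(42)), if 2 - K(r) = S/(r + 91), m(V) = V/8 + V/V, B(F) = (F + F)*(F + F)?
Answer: 7/49390 ≈ 0.00014173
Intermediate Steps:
B(F) = 4*F² (B(F) = (2*F)*(2*F) = 4*F²)
m(V) = 1 + V/8 (m(V) = V*(⅛) + 1 = V/8 + 1 = 1 + V/8)
K(r) = 2 - 208/(91 + r) (K(r) = 2 - 208/(r + 91) = 2 - 208/(91 + r))
1/(K(m(-8)) + B(42)) = 1/(2*(-13 + (1 + (⅛)*(-8)))/(91 + (1 + (⅛)*(-8))) + 4*42²) = 1/(2*(-13 + (1 - 1))/(91 + (1 - 1)) + 4*1764) = 1/(2*(-13 + 0)/(91 + 0) + 7056) = 1/(2*(-13)/91 + 7056) = 1/(2*(1/91)*(-13) + 7056) = 1/(-2/7 + 7056) = 1/(49390/7) = 7/49390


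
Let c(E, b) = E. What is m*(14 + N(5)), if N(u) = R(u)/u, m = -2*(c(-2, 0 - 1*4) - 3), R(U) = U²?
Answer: 190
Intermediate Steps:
m = 10 (m = -2*(-2 - 3) = -2*(-5) = 10)
N(u) = u (N(u) = u²/u = u)
m*(14 + N(5)) = 10*(14 + 5) = 10*19 = 190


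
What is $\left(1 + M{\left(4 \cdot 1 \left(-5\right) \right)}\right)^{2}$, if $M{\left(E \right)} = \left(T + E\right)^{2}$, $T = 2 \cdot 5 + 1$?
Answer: $6724$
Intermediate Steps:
$T = 11$ ($T = 10 + 1 = 11$)
$M{\left(E \right)} = \left(11 + E\right)^{2}$
$\left(1 + M{\left(4 \cdot 1 \left(-5\right) \right)}\right)^{2} = \left(1 + \left(11 + 4 \cdot 1 \left(-5\right)\right)^{2}\right)^{2} = \left(1 + \left(11 + 4 \left(-5\right)\right)^{2}\right)^{2} = \left(1 + \left(11 - 20\right)^{2}\right)^{2} = \left(1 + \left(-9\right)^{2}\right)^{2} = \left(1 + 81\right)^{2} = 82^{2} = 6724$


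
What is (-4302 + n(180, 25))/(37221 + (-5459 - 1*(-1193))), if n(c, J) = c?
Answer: -1374/10985 ≈ -0.12508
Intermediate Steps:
(-4302 + n(180, 25))/(37221 + (-5459 - 1*(-1193))) = (-4302 + 180)/(37221 + (-5459 - 1*(-1193))) = -4122/(37221 + (-5459 + 1193)) = -4122/(37221 - 4266) = -4122/32955 = -4122*1/32955 = -1374/10985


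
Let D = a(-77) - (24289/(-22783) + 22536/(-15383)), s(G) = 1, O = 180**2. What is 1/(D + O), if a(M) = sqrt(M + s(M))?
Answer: 3979997840876276658775/128962013135049506217275021 - 245659688072900642*I*sqrt(19)/128962013135049506217275021 ≈ 3.0862e-5 - 8.3033e-9*I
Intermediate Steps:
O = 32400
a(M) = sqrt(1 + M) (a(M) = sqrt(M + 1) = sqrt(1 + M))
D = 887075375/350470889 + 2*I*sqrt(19) (D = sqrt(1 - 77) - (24289/(-22783) + 22536/(-15383)) = sqrt(-76) - (24289*(-1/22783) + 22536*(-1/15383)) = 2*I*sqrt(19) - (-24289/22783 - 22536/15383) = 2*I*sqrt(19) - 1*(-887075375/350470889) = 2*I*sqrt(19) + 887075375/350470889 = 887075375/350470889 + 2*I*sqrt(19) ≈ 2.5311 + 8.7178*I)
1/(D + O) = 1/((887075375/350470889 + 2*I*sqrt(19)) + 32400) = 1/(11356143878975/350470889 + 2*I*sqrt(19))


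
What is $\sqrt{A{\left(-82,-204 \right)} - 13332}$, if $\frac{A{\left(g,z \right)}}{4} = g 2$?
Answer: $2 i \sqrt{3497} \approx 118.27 i$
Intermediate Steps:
$A{\left(g,z \right)} = 8 g$ ($A{\left(g,z \right)} = 4 g 2 = 4 \cdot 2 g = 8 g$)
$\sqrt{A{\left(-82,-204 \right)} - 13332} = \sqrt{8 \left(-82\right) - 13332} = \sqrt{-656 - 13332} = \sqrt{-13988} = 2 i \sqrt{3497}$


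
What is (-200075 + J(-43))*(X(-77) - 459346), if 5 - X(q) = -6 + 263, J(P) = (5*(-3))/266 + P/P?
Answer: 12229833610501/133 ≈ 9.1954e+10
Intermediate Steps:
J(P) = 251/266 (J(P) = -15*1/266 + 1 = -15/266 + 1 = 251/266)
X(q) = -252 (X(q) = 5 - (-6 + 263) = 5 - 1*257 = 5 - 257 = -252)
(-200075 + J(-43))*(X(-77) - 459346) = (-200075 + 251/266)*(-252 - 459346) = -53219699/266*(-459598) = 12229833610501/133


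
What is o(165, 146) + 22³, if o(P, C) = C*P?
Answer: 34738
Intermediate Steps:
o(165, 146) + 22³ = 146*165 + 22³ = 24090 + 10648 = 34738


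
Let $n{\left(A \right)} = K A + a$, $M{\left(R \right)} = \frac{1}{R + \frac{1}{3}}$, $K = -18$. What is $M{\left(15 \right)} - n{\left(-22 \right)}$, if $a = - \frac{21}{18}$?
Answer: $- \frac{27239}{69} \approx -394.77$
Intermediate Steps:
$a = - \frac{7}{6}$ ($a = \left(-21\right) \frac{1}{18} = - \frac{7}{6} \approx -1.1667$)
$M{\left(R \right)} = \frac{1}{\frac{1}{3} + R}$ ($M{\left(R \right)} = \frac{1}{R + \frac{1}{3}} = \frac{1}{\frac{1}{3} + R}$)
$n{\left(A \right)} = - \frac{7}{6} - 18 A$ ($n{\left(A \right)} = - 18 A - \frac{7}{6} = - \frac{7}{6} - 18 A$)
$M{\left(15 \right)} - n{\left(-22 \right)} = \frac{3}{1 + 3 \cdot 15} - \left(- \frac{7}{6} - -396\right) = \frac{3}{1 + 45} - \left(- \frac{7}{6} + 396\right) = \frac{3}{46} - \frac{2369}{6} = - \frac{27239}{69}$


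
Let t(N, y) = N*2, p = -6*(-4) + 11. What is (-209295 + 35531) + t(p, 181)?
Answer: -173694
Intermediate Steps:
p = 35 (p = 24 + 11 = 35)
t(N, y) = 2*N
(-209295 + 35531) + t(p, 181) = (-209295 + 35531) + 2*35 = -173764 + 70 = -173694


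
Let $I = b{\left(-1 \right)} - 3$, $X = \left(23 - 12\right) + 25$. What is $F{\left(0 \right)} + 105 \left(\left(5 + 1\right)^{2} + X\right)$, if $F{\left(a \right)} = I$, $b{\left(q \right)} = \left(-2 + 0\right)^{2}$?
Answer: $7561$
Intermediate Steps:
$X = 36$ ($X = 11 + 25 = 36$)
$b{\left(q \right)} = 4$ ($b{\left(q \right)} = \left(-2\right)^{2} = 4$)
$I = 1$ ($I = 4 - 3 = 1$)
$F{\left(a \right)} = 1$
$F{\left(0 \right)} + 105 \left(\left(5 + 1\right)^{2} + X\right) = 1 + 105 \left(\left(5 + 1\right)^{2} + 36\right) = 1 + 105 \left(6^{2} + 36\right) = 1 + 105 \left(36 + 36\right) = 1 + 105 \cdot 72 = 1 + 7560 = 7561$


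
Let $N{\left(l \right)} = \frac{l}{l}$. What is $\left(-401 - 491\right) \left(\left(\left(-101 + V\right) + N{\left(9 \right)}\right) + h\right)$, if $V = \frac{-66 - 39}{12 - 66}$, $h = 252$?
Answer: $- \frac{1235866}{9} \approx -1.3732 \cdot 10^{5}$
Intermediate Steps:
$N{\left(l \right)} = 1$
$V = \frac{35}{18}$ ($V = - \frac{105}{-54} = \left(-105\right) \left(- \frac{1}{54}\right) = \frac{35}{18} \approx 1.9444$)
$\left(-401 - 491\right) \left(\left(\left(-101 + V\right) + N{\left(9 \right)}\right) + h\right) = \left(-401 - 491\right) \left(\left(\left(-101 + \frac{35}{18}\right) + 1\right) + 252\right) = - 892 \left(\left(- \frac{1783}{18} + 1\right) + 252\right) = - 892 \left(- \frac{1765}{18} + 252\right) = \left(-892\right) \frac{2771}{18} = - \frac{1235866}{9}$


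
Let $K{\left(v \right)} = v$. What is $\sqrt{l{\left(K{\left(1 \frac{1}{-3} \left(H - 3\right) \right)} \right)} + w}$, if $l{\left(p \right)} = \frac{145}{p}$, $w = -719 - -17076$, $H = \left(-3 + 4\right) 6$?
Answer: $2 \sqrt{4053} \approx 127.33$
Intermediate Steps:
$H = 6$ ($H = 1 \cdot 6 = 6$)
$w = 16357$ ($w = -719 + 17076 = 16357$)
$\sqrt{l{\left(K{\left(1 \frac{1}{-3} \left(H - 3\right) \right)} \right)} + w} = \sqrt{\frac{145}{1 \frac{1}{-3} \left(6 - 3\right)} + 16357} = \sqrt{\frac{145}{1 \left(- \frac{1}{3}\right) 3} + 16357} = \sqrt{\frac{145}{\left(- \frac{1}{3}\right) 3} + 16357} = \sqrt{\frac{145}{-1} + 16357} = \sqrt{145 \left(-1\right) + 16357} = \sqrt{-145 + 16357} = \sqrt{16212} = 2 \sqrt{4053}$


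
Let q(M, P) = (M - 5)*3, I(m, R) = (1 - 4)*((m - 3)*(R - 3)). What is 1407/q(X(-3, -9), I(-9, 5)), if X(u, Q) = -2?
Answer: -67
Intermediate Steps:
I(m, R) = -3*(-3 + R)*(-3 + m) (I(m, R) = -3*(-3 + m)*(-3 + R) = -3*(-3 + R)*(-3 + m))
q(M, P) = -15 + 3*M (q(M, P) = (-5 + M)*3 = -15 + 3*M)
1407/q(X(-3, -9), I(-9, 5)) = 1407/(-15 + 3*(-2)) = 1407/(-15 - 6) = 1407/(-21) = 1407*(-1/21) = -67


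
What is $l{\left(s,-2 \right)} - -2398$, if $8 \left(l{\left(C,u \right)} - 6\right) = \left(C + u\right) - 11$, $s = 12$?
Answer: $\frac{19231}{8} \approx 2403.9$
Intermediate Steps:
$l{\left(C,u \right)} = \frac{37}{8} + \frac{C}{8} + \frac{u}{8}$ ($l{\left(C,u \right)} = 6 + \frac{\left(C + u\right) - 11}{8} = 6 + \frac{-11 + C + u}{8} = 6 + \left(- \frac{11}{8} + \frac{C}{8} + \frac{u}{8}\right) = \frac{37}{8} + \frac{C}{8} + \frac{u}{8}$)
$l{\left(s,-2 \right)} - -2398 = \left(\frac{37}{8} + \frac{1}{8} \cdot 12 + \frac{1}{8} \left(-2\right)\right) - -2398 = \left(\frac{37}{8} + \frac{3}{2} - \frac{1}{4}\right) + 2398 = \frac{47}{8} + 2398 = \frac{19231}{8}$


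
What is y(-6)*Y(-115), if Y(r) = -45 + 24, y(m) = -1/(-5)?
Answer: -21/5 ≈ -4.2000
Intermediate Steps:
y(m) = ⅕ (y(m) = -1*(-⅕) = ⅕)
Y(r) = -21
y(-6)*Y(-115) = (⅕)*(-21) = -21/5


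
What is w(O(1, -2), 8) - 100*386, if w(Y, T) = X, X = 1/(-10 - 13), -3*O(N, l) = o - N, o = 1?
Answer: -887801/23 ≈ -38600.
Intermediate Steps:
O(N, l) = -1/3 + N/3 (O(N, l) = -(1 - N)/3 = -1/3 + N/3)
X = -1/23 (X = 1/(-23) = -1/23 ≈ -0.043478)
w(Y, T) = -1/23
w(O(1, -2), 8) - 100*386 = -1/23 - 100*386 = -1/23 - 38600 = -887801/23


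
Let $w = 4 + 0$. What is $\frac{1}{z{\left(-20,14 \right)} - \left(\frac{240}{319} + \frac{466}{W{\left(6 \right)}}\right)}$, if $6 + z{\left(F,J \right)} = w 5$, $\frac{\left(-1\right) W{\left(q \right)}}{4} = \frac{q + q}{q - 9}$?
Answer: $- \frac{2552}{40519} \approx -0.062983$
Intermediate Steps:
$w = 4$
$W{\left(q \right)} = - \frac{8 q}{-9 + q}$ ($W{\left(q \right)} = - 4 \frac{q + q}{q - 9} = - 4 \frac{2 q}{-9 + q} = - \frac{8 q}{-9 + q}$)
$z{\left(F,J \right)} = 14$ ($z{\left(F,J \right)} = -6 + 4 \cdot 5 = -6 + 20 = 14$)
$\frac{1}{z{\left(-20,14 \right)} - \left(\frac{240}{319} + \frac{466}{W{\left(6 \right)}}\right)} = \frac{1}{14 - \left(\frac{233}{8} + \frac{240}{319}\right)} = \frac{1}{14 - \left(\frac{240}{319} + \frac{466}{\left(-8\right) 6 \frac{1}{-3}}\right)} = \frac{1}{14 - \left(\frac{240}{319} + \frac{466}{\left(-8\right) 6 \left(- \frac{1}{3}\right)}\right)} = \frac{1}{14 - \left(\frac{240}{319} + \frac{466}{16}\right)} = \frac{1}{14 - \frac{76247}{2552}} = \frac{1}{- \frac{40519}{2552}} = - \frac{2552}{40519}$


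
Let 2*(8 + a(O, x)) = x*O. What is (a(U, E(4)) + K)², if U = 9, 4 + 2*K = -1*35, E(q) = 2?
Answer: 1369/4 ≈ 342.25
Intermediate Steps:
K = -39/2 (K = -2 + (-1*35)/2 = -2 + (½)*(-35) = -2 - 35/2 = -39/2 ≈ -19.500)
a(O, x) = -8 + O*x/2 (a(O, x) = -8 + (x*O)/2 = -8 + (O*x)/2 = -8 + O*x/2)
(a(U, E(4)) + K)² = ((-8 + (½)*9*2) - 39/2)² = ((-8 + 9) - 39/2)² = (1 - 39/2)² = (-37/2)² = 1369/4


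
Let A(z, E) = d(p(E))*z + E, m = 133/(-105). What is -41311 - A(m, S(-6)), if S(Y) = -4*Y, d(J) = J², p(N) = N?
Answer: -203027/5 ≈ -40605.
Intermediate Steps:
m = -19/15 (m = 133*(-1/105) = -19/15 ≈ -1.2667)
A(z, E) = E + z*E² (A(z, E) = E²*z + E = z*E² + E = E + z*E²)
-41311 - A(m, S(-6)) = -41311 - (-4*(-6))*(1 - 4*(-6)*(-19/15)) = -41311 - 24*(1 + 24*(-19/15)) = -41311 - 24*(1 - 152/5) = -41311 - 24*(-147)/5 = -41311 - 1*(-3528/5) = -41311 + 3528/5 = -203027/5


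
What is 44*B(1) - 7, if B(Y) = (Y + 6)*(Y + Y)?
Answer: 609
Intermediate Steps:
B(Y) = 2*Y*(6 + Y) (B(Y) = (6 + Y)*(2*Y) = 2*Y*(6 + Y))
44*B(1) - 7 = 44*(2*1*(6 + 1)) - 7 = 44*(2*1*7) - 7 = 44*14 - 7 = 616 - 7 = 609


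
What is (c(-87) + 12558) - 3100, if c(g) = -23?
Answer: 9435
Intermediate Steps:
(c(-87) + 12558) - 3100 = (-23 + 12558) - 3100 = 12535 - 3100 = 9435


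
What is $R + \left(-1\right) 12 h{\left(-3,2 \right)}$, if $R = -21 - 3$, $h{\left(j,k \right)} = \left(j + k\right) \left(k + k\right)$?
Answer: $24$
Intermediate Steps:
$h{\left(j,k \right)} = 2 k \left(j + k\right)$ ($h{\left(j,k \right)} = \left(j + k\right) 2 k = 2 k \left(j + k\right)$)
$R = -24$ ($R = -21 - 3 = -24$)
$R + \left(-1\right) 12 h{\left(-3,2 \right)} = -24 + \left(-1\right) 12 \cdot 2 \cdot 2 \left(-3 + 2\right) = -24 - 12 \cdot 2 \cdot 2 \left(-1\right) = -24 - -48 = -24 + 48 = 24$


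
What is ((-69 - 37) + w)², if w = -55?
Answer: 25921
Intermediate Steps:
((-69 - 37) + w)² = ((-69 - 37) - 55)² = (-106 - 55)² = (-161)² = 25921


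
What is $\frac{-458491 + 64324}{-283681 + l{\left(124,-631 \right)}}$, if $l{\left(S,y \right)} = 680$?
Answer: $\frac{394167}{283001} \approx 1.3928$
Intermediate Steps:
$\frac{-458491 + 64324}{-283681 + l{\left(124,-631 \right)}} = \frac{-458491 + 64324}{-283681 + 680} = - \frac{394167}{-283001} = \left(-394167\right) \left(- \frac{1}{283001}\right) = \frac{394167}{283001}$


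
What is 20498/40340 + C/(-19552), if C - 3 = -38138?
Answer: 484785699/197181920 ≈ 2.4586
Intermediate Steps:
C = -38135 (C = 3 - 38138 = -38135)
20498/40340 + C/(-19552) = 20498/40340 - 38135/(-19552) = 20498*(1/40340) - 38135*(-1/19552) = 10249/20170 + 38135/19552 = 484785699/197181920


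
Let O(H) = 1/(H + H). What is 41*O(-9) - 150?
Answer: -2741/18 ≈ -152.28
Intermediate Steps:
O(H) = 1/(2*H)
41*O(-9) - 150 = 41*((½)/(-9)) - 150 = 41*((½)*(-⅑)) - 150 = 41*(-1/18) - 150 = -41/18 - 150 = -2741/18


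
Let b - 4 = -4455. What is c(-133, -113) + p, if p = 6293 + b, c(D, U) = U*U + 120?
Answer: 14731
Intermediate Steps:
b = -4451 (b = 4 - 4455 = -4451)
c(D, U) = 120 + U² (c(D, U) = U² + 120 = 120 + U²)
p = 1842 (p = 6293 - 4451 = 1842)
c(-133, -113) + p = (120 + (-113)²) + 1842 = (120 + 12769) + 1842 = 12889 + 1842 = 14731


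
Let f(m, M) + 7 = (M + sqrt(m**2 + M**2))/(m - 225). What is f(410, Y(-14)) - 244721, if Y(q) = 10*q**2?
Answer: -9054544/37 + 2*sqrt(40097)/37 ≈ -2.4471e+5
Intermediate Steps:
f(m, M) = -7 + (M + sqrt(M**2 + m**2))/(-225 + m) (f(m, M) = -7 + (M + sqrt(m**2 + M**2))/(m - 225) = -7 + (M + sqrt(M**2 + m**2))/(-225 + m))
f(410, Y(-14)) - 244721 = (1575 + 10*(-14)**2 + sqrt((10*(-14)**2)**2 + 410**2) - 7*410)/(-225 + 410) - 244721 = (1575 + 10*196 + sqrt((10*196)**2 + 168100) - 2870)/185 - 244721 = (1575 + 1960 + sqrt(1960**2 + 168100) - 2870)/185 - 244721 = (1575 + 1960 + sqrt(3841600 + 168100) - 2870)/185 - 244721 = (1575 + 1960 + sqrt(4009700) - 2870)/185 - 244721 = (1575 + 1960 + 10*sqrt(40097) - 2870)/185 - 244721 = (665 + 10*sqrt(40097))/185 - 244721 = (133/37 + 2*sqrt(40097)/37) - 244721 = -9054544/37 + 2*sqrt(40097)/37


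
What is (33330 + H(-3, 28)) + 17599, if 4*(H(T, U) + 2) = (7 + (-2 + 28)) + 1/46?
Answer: 9372087/184 ≈ 50935.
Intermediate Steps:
H(T, U) = 1151/184 (H(T, U) = -2 + ((7 + (-2 + 28)) + 1/46)/4 = -2 + ((7 + 26) + 1/46)/4 = -2 + (33 + 1/46)/4 = -2 + (1/4)*(1519/46) = -2 + 1519/184 = 1151/184)
(33330 + H(-3, 28)) + 17599 = (33330 + 1151/184) + 17599 = 6133871/184 + 17599 = 9372087/184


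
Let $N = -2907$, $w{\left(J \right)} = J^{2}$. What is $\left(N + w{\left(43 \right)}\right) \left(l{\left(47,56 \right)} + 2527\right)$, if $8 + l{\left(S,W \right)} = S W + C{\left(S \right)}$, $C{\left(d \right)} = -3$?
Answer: $-5446584$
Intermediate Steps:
$l{\left(S,W \right)} = -11 + S W$ ($l{\left(S,W \right)} = -8 + \left(S W - 3\right) = -8 + \left(-3 + S W\right) = -11 + S W$)
$\left(N + w{\left(43 \right)}\right) \left(l{\left(47,56 \right)} + 2527\right) = \left(-2907 + 43^{2}\right) \left(\left(-11 + 47 \cdot 56\right) + 2527\right) = \left(-2907 + 1849\right) \left(\left(-11 + 2632\right) + 2527\right) = - 1058 \left(2621 + 2527\right) = \left(-1058\right) 5148 = -5446584$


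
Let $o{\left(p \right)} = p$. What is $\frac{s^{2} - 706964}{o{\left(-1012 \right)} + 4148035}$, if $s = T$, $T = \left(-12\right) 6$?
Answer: $- \frac{701780}{4147023} \approx -0.16922$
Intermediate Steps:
$T = -72$
$s = -72$
$\frac{s^{2} - 706964}{o{\left(-1012 \right)} + 4148035} = \frac{\left(-72\right)^{2} - 706964}{-1012 + 4148035} = \frac{5184 - 706964}{4147023} = \left(-701780\right) \frac{1}{4147023} = - \frac{701780}{4147023}$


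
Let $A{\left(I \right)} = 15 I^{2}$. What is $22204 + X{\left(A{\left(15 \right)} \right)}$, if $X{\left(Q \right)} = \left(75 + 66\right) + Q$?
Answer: $25720$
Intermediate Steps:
$X{\left(Q \right)} = 141 + Q$
$22204 + X{\left(A{\left(15 \right)} \right)} = 22204 + \left(141 + 15 \cdot 15^{2}\right) = 22204 + \left(141 + 15 \cdot 225\right) = 22204 + \left(141 + 3375\right) = 22204 + 3516 = 25720$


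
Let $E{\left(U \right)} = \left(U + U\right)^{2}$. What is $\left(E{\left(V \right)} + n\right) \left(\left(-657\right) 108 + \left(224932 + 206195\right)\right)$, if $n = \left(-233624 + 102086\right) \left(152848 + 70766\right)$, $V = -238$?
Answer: $-10593893942670276$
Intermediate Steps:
$E{\left(U \right)} = 4 U^{2}$ ($E{\left(U \right)} = \left(2 U\right)^{2} = 4 U^{2}$)
$n = -29413738332$ ($n = \left(-131538\right) 223614 = -29413738332$)
$\left(E{\left(V \right)} + n\right) \left(\left(-657\right) 108 + \left(224932 + 206195\right)\right) = \left(4 \left(-238\right)^{2} - 29413738332\right) \left(\left(-657\right) 108 + \left(224932 + 206195\right)\right) = \left(4 \cdot 56644 - 29413738332\right) \left(-70956 + 431127\right) = \left(226576 - 29413738332\right) 360171 = \left(-29413511756\right) 360171 = -10593893942670276$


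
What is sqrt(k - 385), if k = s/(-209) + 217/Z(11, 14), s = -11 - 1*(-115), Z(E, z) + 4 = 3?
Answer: I*sqrt(26317698)/209 ≈ 24.546*I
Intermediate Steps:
Z(E, z) = -1 (Z(E, z) = -4 + 3 = -1)
s = 104 (s = -11 + 115 = 104)
k = -45457/209 (k = 104/(-209) + 217/(-1) = 104*(-1/209) + 217*(-1) = -104/209 - 217 = -45457/209 ≈ -217.50)
sqrt(k - 385) = sqrt(-45457/209 - 385) = sqrt(-125922/209) = I*sqrt(26317698)/209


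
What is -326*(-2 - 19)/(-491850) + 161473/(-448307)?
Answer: -13748267462/36749966325 ≈ -0.37410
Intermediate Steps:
-326*(-2 - 19)/(-491850) + 161473/(-448307) = -326*(-21)*(-1/491850) + 161473*(-1/448307) = 6846*(-1/491850) - 161473/448307 = -1141/81975 - 161473/448307 = -13748267462/36749966325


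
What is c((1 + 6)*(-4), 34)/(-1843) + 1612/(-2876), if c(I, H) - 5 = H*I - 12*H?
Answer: 231516/1325117 ≈ 0.17471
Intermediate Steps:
c(I, H) = 5 - 12*H + H*I (c(I, H) = 5 + (H*I - 12*H) = 5 + (-12*H + H*I) = 5 - 12*H + H*I)
c((1 + 6)*(-4), 34)/(-1843) + 1612/(-2876) = (5 - 12*34 + 34*((1 + 6)*(-4)))/(-1843) + 1612/(-2876) = (5 - 408 + 34*(7*(-4)))*(-1/1843) + 1612*(-1/2876) = (5 - 408 + 34*(-28))*(-1/1843) - 403/719 = (5 - 408 - 952)*(-1/1843) - 403/719 = -1355*(-1/1843) - 403/719 = 1355/1843 - 403/719 = 231516/1325117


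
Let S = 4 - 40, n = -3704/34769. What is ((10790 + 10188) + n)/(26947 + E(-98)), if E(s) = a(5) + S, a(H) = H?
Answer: 364690189/467921202 ≈ 0.77938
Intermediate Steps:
n = -3704/34769 (n = -3704*1/34769 = -3704/34769 ≈ -0.10653)
S = -36
E(s) = -31 (E(s) = 5 - 36 = -31)
((10790 + 10188) + n)/(26947 + E(-98)) = ((10790 + 10188) - 3704/34769)/(26947 - 31) = (20978 - 3704/34769)/26916 = (729380378/34769)*(1/26916) = 364690189/467921202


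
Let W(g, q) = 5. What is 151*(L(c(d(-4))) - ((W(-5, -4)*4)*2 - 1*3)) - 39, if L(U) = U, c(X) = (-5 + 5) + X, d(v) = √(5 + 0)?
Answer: -5626 + 151*√5 ≈ -5288.4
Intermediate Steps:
d(v) = √5
c(X) = X (c(X) = 0 + X = X)
151*(L(c(d(-4))) - ((W(-5, -4)*4)*2 - 1*3)) - 39 = 151*(√5 - ((5*4)*2 - 1*3)) - 39 = 151*(√5 - (20*2 - 3)) - 39 = 151*(√5 - (40 - 3)) - 39 = 151*(√5 - 1*37) - 39 = 151*(√5 - 37) - 39 = 151*(-37 + √5) - 39 = (-5587 + 151*√5) - 39 = -5626 + 151*√5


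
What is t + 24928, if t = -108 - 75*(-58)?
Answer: 29170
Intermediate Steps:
t = 4242 (t = -108 + 4350 = 4242)
t + 24928 = 4242 + 24928 = 29170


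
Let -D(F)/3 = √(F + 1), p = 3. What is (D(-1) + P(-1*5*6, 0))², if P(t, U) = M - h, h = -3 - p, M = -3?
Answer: 9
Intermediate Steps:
h = -6 (h = -3 - 1*3 = -3 - 3 = -6)
D(F) = -3*√(1 + F) (D(F) = -3*√(F + 1) = -3*√(1 + F))
P(t, U) = 3 (P(t, U) = -3 - 1*(-6) = -3 + 6 = 3)
(D(-1) + P(-1*5*6, 0))² = (-3*√(1 - 1) + 3)² = (-3*√0 + 3)² = (-3*0 + 3)² = (0 + 3)² = 3² = 9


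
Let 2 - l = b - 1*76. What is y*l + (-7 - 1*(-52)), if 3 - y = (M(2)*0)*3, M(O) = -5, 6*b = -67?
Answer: 625/2 ≈ 312.50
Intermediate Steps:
b = -67/6 (b = (⅙)*(-67) = -67/6 ≈ -11.167)
l = 535/6 (l = 2 - (-67/6 - 1*76) = 2 - (-67/6 - 76) = 2 - 1*(-523/6) = 2 + 523/6 = 535/6 ≈ 89.167)
y = 3 (y = 3 - (-5*0)*3 = 3 - 0*3 = 3 - 1*0 = 3 + 0 = 3)
y*l + (-7 - 1*(-52)) = 3*(535/6) + (-7 - 1*(-52)) = 535/2 + (-7 + 52) = 535/2 + 45 = 625/2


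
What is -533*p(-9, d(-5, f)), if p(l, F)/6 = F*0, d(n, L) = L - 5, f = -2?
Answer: 0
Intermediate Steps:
d(n, L) = -5 + L
p(l, F) = 0 (p(l, F) = 6*(F*0) = 6*0 = 0)
-533*p(-9, d(-5, f)) = -533*0 = 0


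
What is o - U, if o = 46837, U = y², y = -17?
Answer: 46548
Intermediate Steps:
U = 289 (U = (-17)² = 289)
o - U = 46837 - 1*289 = 46837 - 289 = 46548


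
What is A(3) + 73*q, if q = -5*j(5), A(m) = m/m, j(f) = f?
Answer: -1824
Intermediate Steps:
A(m) = 1
q = -25 (q = -5*5 = -25)
A(3) + 73*q = 1 + 73*(-25) = 1 - 1825 = -1824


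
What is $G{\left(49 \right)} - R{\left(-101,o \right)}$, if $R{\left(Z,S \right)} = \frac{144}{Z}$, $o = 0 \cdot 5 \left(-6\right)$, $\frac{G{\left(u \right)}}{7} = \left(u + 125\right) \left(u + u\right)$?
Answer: $\frac{12055908}{101} \approx 1.1937 \cdot 10^{5}$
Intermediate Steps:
$G{\left(u \right)} = 14 u \left(125 + u\right)$ ($G{\left(u \right)} = 7 \left(u + 125\right) \left(u + u\right) = 7 \left(125 + u\right) 2 u = 7 \cdot 2 u \left(125 + u\right) = 14 u \left(125 + u\right)$)
$o = 0$ ($o = 0 \left(-6\right) = 0$)
$G{\left(49 \right)} - R{\left(-101,o \right)} = 14 \cdot 49 \left(125 + 49\right) - \frac{144}{-101} = 14 \cdot 49 \cdot 174 - 144 \left(- \frac{1}{101}\right) = 119364 - - \frac{144}{101} = 119364 + \frac{144}{101} = \frac{12055908}{101}$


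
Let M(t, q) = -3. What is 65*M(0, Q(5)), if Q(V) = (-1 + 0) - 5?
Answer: -195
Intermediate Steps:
Q(V) = -6 (Q(V) = -1 - 5 = -6)
65*M(0, Q(5)) = 65*(-3) = -195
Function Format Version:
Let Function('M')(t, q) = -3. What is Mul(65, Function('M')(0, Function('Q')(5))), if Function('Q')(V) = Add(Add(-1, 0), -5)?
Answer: -195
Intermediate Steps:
Function('Q')(V) = -6 (Function('Q')(V) = Add(-1, -5) = -6)
Mul(65, Function('M')(0, Function('Q')(5))) = Mul(65, -3) = -195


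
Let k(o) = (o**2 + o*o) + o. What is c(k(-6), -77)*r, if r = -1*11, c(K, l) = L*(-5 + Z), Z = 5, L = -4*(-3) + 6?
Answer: 0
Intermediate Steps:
L = 18 (L = 12 + 6 = 18)
k(o) = o + 2*o**2 (k(o) = (o**2 + o**2) + o = 2*o**2 + o = o + 2*o**2)
c(K, l) = 0 (c(K, l) = 18*(-5 + 5) = 18*0 = 0)
r = -11
c(k(-6), -77)*r = 0*(-11) = 0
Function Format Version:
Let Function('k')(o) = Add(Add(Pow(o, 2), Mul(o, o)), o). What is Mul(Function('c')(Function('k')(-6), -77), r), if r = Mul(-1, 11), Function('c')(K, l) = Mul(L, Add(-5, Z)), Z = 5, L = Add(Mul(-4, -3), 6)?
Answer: 0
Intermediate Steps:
L = 18 (L = Add(12, 6) = 18)
Function('k')(o) = Add(o, Mul(2, Pow(o, 2))) (Function('k')(o) = Add(Add(Pow(o, 2), Pow(o, 2)), o) = Add(Mul(2, Pow(o, 2)), o) = Add(o, Mul(2, Pow(o, 2))))
Function('c')(K, l) = 0 (Function('c')(K, l) = Mul(18, Add(-5, 5)) = Mul(18, 0) = 0)
r = -11
Mul(Function('c')(Function('k')(-6), -77), r) = Mul(0, -11) = 0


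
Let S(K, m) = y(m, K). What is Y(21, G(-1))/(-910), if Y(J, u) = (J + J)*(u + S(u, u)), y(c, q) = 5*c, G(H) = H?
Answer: 18/65 ≈ 0.27692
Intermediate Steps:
S(K, m) = 5*m
Y(J, u) = 12*J*u (Y(J, u) = (J + J)*(u + 5*u) = (2*J)*(6*u) = 12*J*u)
Y(21, G(-1))/(-910) = (12*21*(-1))/(-910) = -252*(-1/910) = 18/65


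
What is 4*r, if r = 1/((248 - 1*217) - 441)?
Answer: -2/205 ≈ -0.0097561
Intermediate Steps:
r = -1/410 (r = 1/((248 - 217) - 441) = 1/(31 - 441) = 1/(-410) = -1/410 ≈ -0.0024390)
4*r = 4*(-1/410) = -2/205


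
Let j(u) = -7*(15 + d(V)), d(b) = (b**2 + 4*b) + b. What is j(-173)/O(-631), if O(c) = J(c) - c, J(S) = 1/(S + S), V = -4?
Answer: -97174/796321 ≈ -0.12203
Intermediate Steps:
J(S) = 1/(2*S)
d(b) = b**2 + 5*b
O(c) = 1/(2*c) - c
j(u) = -77 (j(u) = -7*(15 - 4*(5 - 4)) = -7*(15 - 4*1) = -7*(15 - 4) = -7*11 = -77)
j(-173)/O(-631) = -77/((1/2)/(-631) - 1*(-631)) = -77/((1/2)*(-1/631) + 631) = -77/(-1/1262 + 631) = -77/796321/1262 = -77*1262/796321 = -97174/796321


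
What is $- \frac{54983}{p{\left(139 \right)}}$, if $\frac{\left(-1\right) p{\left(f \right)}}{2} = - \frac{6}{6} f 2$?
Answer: $- \frac{54983}{556} \approx -98.89$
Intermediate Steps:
$p{\left(f \right)} = 4 f$ ($p{\left(f \right)} = - 2 - \frac{6}{6} f 2 = - 2 \left(-6\right) \frac{1}{6} f 2 = - 2 - f 2 = - 2 \left(- 2 f\right) = 4 f$)
$- \frac{54983}{p{\left(139 \right)}} = - \frac{54983}{4 \cdot 139} = - \frac{54983}{556}$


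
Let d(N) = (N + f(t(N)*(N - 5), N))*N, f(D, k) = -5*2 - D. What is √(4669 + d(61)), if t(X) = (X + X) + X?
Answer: 2*I*√154337 ≈ 785.71*I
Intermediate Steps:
t(X) = 3*X (t(X) = 2*X + X = 3*X)
f(D, k) = -10 - D
d(N) = N*(-10 + N - 3*N*(-5 + N)) (d(N) = (N + (-10 - 3*N*(N - 5)))*N = (N + (-10 - 3*N*(-5 + N)))*N = (-10 + N - 3*N*(-5 + N))*N = N*(-10 + N - 3*N*(-5 + N)))
√(4669 + d(61)) = √(4669 + 61*(-10 - 3*61² + 16*61)) = √(4669 + 61*(-10 - 3*3721 + 976)) = √(4669 + 61*(-10 - 11163 + 976)) = √(4669 + 61*(-10197)) = √(4669 - 622017) = √(-617348) = 2*I*√154337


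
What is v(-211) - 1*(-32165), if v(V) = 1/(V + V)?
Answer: 13573629/422 ≈ 32165.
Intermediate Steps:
v(V) = 1/(2*V)
v(-211) - 1*(-32165) = (½)/(-211) - 1*(-32165) = (½)*(-1/211) + 32165 = -1/422 + 32165 = 13573629/422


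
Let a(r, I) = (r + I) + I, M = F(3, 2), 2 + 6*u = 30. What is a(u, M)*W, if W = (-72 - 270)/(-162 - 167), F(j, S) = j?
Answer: 3648/329 ≈ 11.088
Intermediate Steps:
W = 342/329 (W = -342/(-329) = -342*(-1/329) = 342/329 ≈ 1.0395)
u = 14/3 (u = -1/3 + (1/6)*30 = -1/3 + 5 = 14/3 ≈ 4.6667)
M = 3
a(r, I) = r + 2*I (a(r, I) = (I + r) + I = r + 2*I)
a(u, M)*W = (14/3 + 2*3)*(342/329) = (14/3 + 6)*(342/329) = (32/3)*(342/329) = 3648/329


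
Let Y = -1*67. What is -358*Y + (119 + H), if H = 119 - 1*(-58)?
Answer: 24282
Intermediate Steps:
H = 177 (H = 119 + 58 = 177)
Y = -67
-358*Y + (119 + H) = -358*(-67) + (119 + 177) = 23986 + 296 = 24282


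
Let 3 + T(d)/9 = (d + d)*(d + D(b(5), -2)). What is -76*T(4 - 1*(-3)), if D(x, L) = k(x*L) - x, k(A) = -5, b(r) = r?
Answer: 30780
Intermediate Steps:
D(x, L) = -5 - x
T(d) = -27 + 18*d*(-10 + d) (T(d) = -27 + 9*((d + d)*(d + (-5 - 1*5))) = -27 + 9*((2*d)*(d + (-5 - 5))) = -27 + 9*((2*d)*(d - 10)) = -27 + 9*((2*d)*(-10 + d)) = -27 + 9*(2*d*(-10 + d)) = -27 + 18*d*(-10 + d))
-76*T(4 - 1*(-3)) = -76*(-27 - 180*(4 - 1*(-3)) + 18*(4 - 1*(-3))**2) = -76*(-27 - 180*(4 + 3) + 18*(4 + 3)**2) = -76*(-27 - 180*7 + 18*7**2) = -76*(-27 - 1260 + 18*49) = -76*(-27 - 1260 + 882) = -76*(-405) = 30780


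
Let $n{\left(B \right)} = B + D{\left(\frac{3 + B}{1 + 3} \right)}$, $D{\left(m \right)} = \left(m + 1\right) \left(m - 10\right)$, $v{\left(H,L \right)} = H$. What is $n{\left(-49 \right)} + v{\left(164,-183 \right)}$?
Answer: $\frac{1363}{4} \approx 340.75$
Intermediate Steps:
$D{\left(m \right)} = \left(1 + m\right) \left(-10 + m\right)$
$n{\left(B \right)} = - \frac{67}{4} + \left(\frac{3}{4} + \frac{B}{4}\right)^{2} - \frac{5 B}{4}$ ($n{\left(B \right)} = B - \left(10 - \frac{\left(3 + B\right)^{2}}{\left(1 + 3\right)^{2}} + \frac{9 \left(3 + B\right)}{1 + 3}\right) = B - \left(10 - \frac{\left(3 + B\right)^{2}}{16} + \frac{9 \left(3 + B\right)}{4}\right) = B - \left(10 - \frac{\left(3 + B\right)^{2}}{16} + 9 \left(3 + B\right) \frac{1}{4}\right) = B - \left(10 - \left(\frac{3}{4} + \frac{B}{4}\right)^{2} + 9 \left(\frac{3}{4} + \frac{B}{4}\right)\right) = B - \left(\frac{67}{4} - \left(\frac{3}{4} + \frac{B}{4}\right)^{2} + \frac{9 B}{4}\right) = - \frac{67}{4} + \left(\frac{3}{4} + \frac{B}{4}\right)^{2} - \frac{5 B}{4}$)
$n{\left(-49 \right)} + v{\left(164,-183 \right)} = \left(- \frac{259}{16} - - \frac{343}{8} + \frac{\left(-49\right)^{2}}{16}\right) + 164 = \left(- \frac{259}{16} + \frac{343}{8} + \frac{1}{16} \cdot 2401\right) + 164 = \left(- \frac{259}{16} + \frac{343}{8} + \frac{2401}{16}\right) + 164 = \frac{707}{4} + 164 = \frac{1363}{4}$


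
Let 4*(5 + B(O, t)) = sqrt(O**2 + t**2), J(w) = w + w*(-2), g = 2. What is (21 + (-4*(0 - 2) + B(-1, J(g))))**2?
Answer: (96 + sqrt(5))**2/16 ≈ 603.15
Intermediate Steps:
J(w) = -w (J(w) = w - 2*w = -w)
B(O, t) = -5 + sqrt(O**2 + t**2)/4
(21 + (-4*(0 - 2) + B(-1, J(g))))**2 = (21 + (-4*(0 - 2) + (-5 + sqrt((-1)**2 + (-1*2)**2)/4)))**2 = (21 + (-4*(-2) + (-5 + sqrt(1 + (-2)**2)/4)))**2 = (21 + (8 + (-5 + sqrt(1 + 4)/4)))**2 = (21 + (8 + (-5 + sqrt(5)/4)))**2 = (21 + (3 + sqrt(5)/4))**2 = (24 + sqrt(5)/4)**2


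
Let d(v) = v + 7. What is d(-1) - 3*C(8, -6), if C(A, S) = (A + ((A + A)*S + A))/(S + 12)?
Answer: 46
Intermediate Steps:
C(A, S) = (2*A + 2*A*S)/(12 + S) (C(A, S) = (A + ((2*A)*S + A))/(12 + S) = (A + (2*A*S + A))/(12 + S) = (A + (A + 2*A*S))/(12 + S) = (2*A + 2*A*S)/(12 + S))
d(v) = 7 + v
d(-1) - 3*C(8, -6) = (7 - 1) - 6*8*(1 - 6)/(12 - 6) = 6 - 6*8*(-5)/6 = 6 - 3*(-40/3) = 6 + 40 = 46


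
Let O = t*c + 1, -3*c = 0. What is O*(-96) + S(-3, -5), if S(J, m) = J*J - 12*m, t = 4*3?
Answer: -27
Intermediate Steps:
c = 0 (c = -⅓*0 = 0)
t = 12
S(J, m) = J² - 12*m
O = 1 (O = 12*0 + 1 = 0 + 1 = 1)
O*(-96) + S(-3, -5) = 1*(-96) + ((-3)² - 12*(-5)) = -96 + (9 + 60) = -96 + 69 = -27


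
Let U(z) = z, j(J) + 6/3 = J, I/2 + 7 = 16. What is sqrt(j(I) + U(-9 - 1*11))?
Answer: 2*I ≈ 2.0*I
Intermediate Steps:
I = 18 (I = -14 + 2*16 = -14 + 32 = 18)
j(J) = -2 + J
sqrt(j(I) + U(-9 - 1*11)) = sqrt((-2 + 18) + (-9 - 1*11)) = sqrt(16 + (-9 - 11)) = sqrt(16 - 20) = sqrt(-4) = 2*I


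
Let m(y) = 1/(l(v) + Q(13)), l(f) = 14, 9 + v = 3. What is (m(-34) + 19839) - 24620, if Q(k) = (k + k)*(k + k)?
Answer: -3298889/690 ≈ -4781.0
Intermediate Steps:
Q(k) = 4*k² (Q(k) = (2*k)*(2*k) = 4*k²)
v = -6 (v = -9 + 3 = -6)
m(y) = 1/690 (m(y) = 1/(14 + 4*13²) = 1/(14 + 4*169) = 1/(14 + 676) = 1/690)
(m(-34) + 19839) - 24620 = (1/690 + 19839) - 24620 = 13688911/690 - 24620 = -3298889/690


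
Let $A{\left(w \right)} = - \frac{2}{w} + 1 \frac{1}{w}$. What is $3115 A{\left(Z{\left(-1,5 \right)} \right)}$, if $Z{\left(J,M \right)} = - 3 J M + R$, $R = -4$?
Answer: $- \frac{3115}{11} \approx -283.18$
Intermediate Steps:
$Z{\left(J,M \right)} = -4 - 3 J M$ ($Z{\left(J,M \right)} = - 3 J M - 4 = -4 - 3 J M$)
$A{\left(w \right)} = - \frac{1}{w}$ ($A{\left(w \right)} = - \frac{2}{w} + \frac{1}{w} = - \frac{1}{w}$)
$3115 A{\left(Z{\left(-1,5 \right)} \right)} = 3115 \left(- \frac{1}{-4 - \left(-3\right) 5}\right) = 3115 \left(- \frac{1}{-4 + 15}\right) = 3115 \left(- \frac{1}{11}\right) = - \frac{3115}{11}$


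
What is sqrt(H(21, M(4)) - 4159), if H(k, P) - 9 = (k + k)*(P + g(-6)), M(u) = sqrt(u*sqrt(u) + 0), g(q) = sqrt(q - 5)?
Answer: sqrt(-4150 + 84*sqrt(2) + 42*I*sqrt(11)) ≈ 1.0968 + 63.501*I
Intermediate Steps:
g(q) = sqrt(-5 + q)
M(u) = sqrt(u**(3/2)) (M(u) = sqrt(u**(3/2) + 0) = sqrt(u**(3/2)))
H(k, P) = 9 + 2*k*(P + I*sqrt(11)) (H(k, P) = 9 + (k + k)*(P + sqrt(-5 - 6)) = 9 + (2*k)*(P + sqrt(-11)) = 9 + (2*k)*(P + I*sqrt(11)) = 9 + 2*k*(P + I*sqrt(11)))
sqrt(H(21, M(4)) - 4159) = sqrt((9 + 2*sqrt(4**(3/2))*21 + 2*I*21*sqrt(11)) - 4159) = sqrt((9 + 2*sqrt(8)*21 + 42*I*sqrt(11)) - 4159) = sqrt((9 + 2*(2*sqrt(2))*21 + 42*I*sqrt(11)) - 4159) = sqrt((9 + 84*sqrt(2) + 42*I*sqrt(11)) - 4159) = sqrt(-4150 + 84*sqrt(2) + 42*I*sqrt(11))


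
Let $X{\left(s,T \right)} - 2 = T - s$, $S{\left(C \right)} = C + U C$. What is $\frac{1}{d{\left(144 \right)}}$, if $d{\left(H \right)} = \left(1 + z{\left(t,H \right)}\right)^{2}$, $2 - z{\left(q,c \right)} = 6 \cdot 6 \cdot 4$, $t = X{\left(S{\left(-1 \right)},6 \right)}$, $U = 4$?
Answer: $\frac{1}{19881} \approx 5.0299 \cdot 10^{-5}$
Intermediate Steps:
$S{\left(C \right)} = 5 C$ ($S{\left(C \right)} = C + 4 C = 5 C$)
$X{\left(s,T \right)} = 2 + T - s$ ($X{\left(s,T \right)} = 2 + \left(T - s\right) = 2 + T - s$)
$t = 13$ ($t = 2 + 6 - 5 \left(-1\right) = 2 + 6 - -5 = 2 + 6 + 5 = 13$)
$z{\left(q,c \right)} = -142$ ($z{\left(q,c \right)} = 2 - 6 \cdot 6 \cdot 4 = 2 - 36 \cdot 4 = 2 - 144 = -142$)
$d{\left(H \right)} = 19881$ ($d{\left(H \right)} = \left(1 - 142\right)^{2} = \left(-141\right)^{2} = 19881$)
$\frac{1}{d{\left(144 \right)}} = \frac{1}{19881}$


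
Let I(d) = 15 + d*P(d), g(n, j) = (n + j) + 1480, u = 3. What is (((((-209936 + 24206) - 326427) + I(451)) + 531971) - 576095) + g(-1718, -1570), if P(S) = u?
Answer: -556721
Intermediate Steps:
g(n, j) = 1480 + j + n (g(n, j) = (j + n) + 1480 = 1480 + j + n)
P(S) = 3
I(d) = 15 + 3*d (I(d) = 15 + d*3 = 15 + 3*d)
(((((-209936 + 24206) - 326427) + I(451)) + 531971) - 576095) + g(-1718, -1570) = (((((-209936 + 24206) - 326427) + (15 + 3*451)) + 531971) - 576095) + (1480 - 1570 - 1718) = ((((-185730 - 326427) + (15 + 1353)) + 531971) - 576095) - 1808 = (((-512157 + 1368) + 531971) - 576095) - 1808 = ((-510789 + 531971) - 576095) - 1808 = (21182 - 576095) - 1808 = -554913 - 1808 = -556721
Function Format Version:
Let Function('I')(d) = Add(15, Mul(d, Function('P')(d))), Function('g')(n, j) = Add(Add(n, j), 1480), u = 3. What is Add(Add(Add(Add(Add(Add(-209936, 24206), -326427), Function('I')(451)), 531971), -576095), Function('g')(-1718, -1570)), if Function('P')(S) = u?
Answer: -556721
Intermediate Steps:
Function('g')(n, j) = Add(1480, j, n) (Function('g')(n, j) = Add(Add(j, n), 1480) = Add(1480, j, n))
Function('P')(S) = 3
Function('I')(d) = Add(15, Mul(3, d)) (Function('I')(d) = Add(15, Mul(d, 3)) = Add(15, Mul(3, d)))
Add(Add(Add(Add(Add(Add(-209936, 24206), -326427), Function('I')(451)), 531971), -576095), Function('g')(-1718, -1570)) = Add(Add(Add(Add(Add(Add(-209936, 24206), -326427), Add(15, Mul(3, 451))), 531971), -576095), Add(1480, -1570, -1718)) = Add(Add(Add(Add(Add(-185730, -326427), Add(15, 1353)), 531971), -576095), -1808) = Add(Add(Add(Add(-512157, 1368), 531971), -576095), -1808) = Add(Add(Add(-510789, 531971), -576095), -1808) = Add(Add(21182, -576095), -1808) = Add(-554913, -1808) = -556721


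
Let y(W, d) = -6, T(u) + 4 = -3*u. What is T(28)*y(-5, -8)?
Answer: 528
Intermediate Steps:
T(u) = -4 - 3*u
T(28)*y(-5, -8) = (-4 - 3*28)*(-6) = (-4 - 84)*(-6) = -88*(-6) = 528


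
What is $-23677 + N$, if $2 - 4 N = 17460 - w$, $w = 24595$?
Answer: $- \frac{87571}{4} \approx -21893.0$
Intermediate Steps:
$N = \frac{7137}{4}$ ($N = \frac{1}{2} - \frac{17460 - 24595}{4} = \frac{1}{2} - - \frac{7135}{4} = \frac{1}{2} + \frac{7135}{4} = \frac{7137}{4} \approx 1784.3$)
$-23677 + N = -23677 + \frac{7137}{4} = - \frac{87571}{4}$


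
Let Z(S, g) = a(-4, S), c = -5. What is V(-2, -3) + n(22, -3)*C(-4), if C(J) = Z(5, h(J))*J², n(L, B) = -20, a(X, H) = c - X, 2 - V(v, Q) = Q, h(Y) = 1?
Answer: 325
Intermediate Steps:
V(v, Q) = 2 - Q
a(X, H) = -5 - X
Z(S, g) = -1 (Z(S, g) = -5 - 1*(-4) = -5 + 4 = -1)
C(J) = -J²
V(-2, -3) + n(22, -3)*C(-4) = (2 - 1*(-3)) - (-20)*(-4)² = (2 + 3) - (-20)*16 = 5 - 20*(-16) = 5 + 320 = 325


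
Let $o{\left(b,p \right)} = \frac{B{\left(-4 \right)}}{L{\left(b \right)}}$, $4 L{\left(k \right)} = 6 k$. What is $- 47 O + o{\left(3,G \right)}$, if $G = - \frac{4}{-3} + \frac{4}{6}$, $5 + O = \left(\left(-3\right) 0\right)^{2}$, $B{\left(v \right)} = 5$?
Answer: $\frac{2125}{9} \approx 236.11$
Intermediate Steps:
$L{\left(k \right)} = \frac{3 k}{2}$ ($L{\left(k \right)} = \frac{6 k}{4} = \frac{3 k}{2}$)
$O = -5$ ($O = -5 + \left(\left(-3\right) 0\right)^{2} = -5 + 0^{2} = -5 + 0 = -5$)
$G = 2$ ($G = \left(-4\right) \left(- \frac{1}{3}\right) + 4 \cdot \frac{1}{6} = \frac{4}{3} + \frac{2}{3} = 2$)
$o{\left(b,p \right)} = \frac{10}{3 b}$ ($o{\left(b,p \right)} = \frac{5}{\frac{3}{2} b} = 5 \frac{2}{3 b} = \frac{10}{3 b}$)
$- 47 O + o{\left(3,G \right)} = \left(-47\right) \left(-5\right) + \frac{10}{3 \cdot 3} = 235 + \frac{10}{3} \cdot \frac{1}{3} = 235 + \frac{10}{9} = \frac{2125}{9}$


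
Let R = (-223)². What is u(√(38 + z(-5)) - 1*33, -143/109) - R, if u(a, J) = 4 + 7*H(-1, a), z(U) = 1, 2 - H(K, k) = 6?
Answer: -49753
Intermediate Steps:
H(K, k) = -4 (H(K, k) = 2 - 1*6 = 2 - 6 = -4)
R = 49729
u(a, J) = -24 (u(a, J) = 4 + 7*(-4) = 4 - 28 = -24)
u(√(38 + z(-5)) - 1*33, -143/109) - R = -24 - 1*49729 = -24 - 49729 = -49753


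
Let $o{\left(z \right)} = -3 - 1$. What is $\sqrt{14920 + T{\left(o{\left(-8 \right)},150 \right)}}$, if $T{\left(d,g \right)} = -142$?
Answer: $3 \sqrt{1642} \approx 121.56$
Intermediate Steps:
$o{\left(z \right)} = -4$
$\sqrt{14920 + T{\left(o{\left(-8 \right)},150 \right)}} = \sqrt{14920 - 142} = \sqrt{14778} = 3 \sqrt{1642}$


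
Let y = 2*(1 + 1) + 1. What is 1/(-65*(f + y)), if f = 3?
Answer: -1/520 ≈ -0.0019231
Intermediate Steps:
y = 5 (y = 2*2 + 1 = 4 + 1 = 5)
1/(-65*(f + y)) = 1/(-65*(3 + 5)) = 1/(-65*8) = 1/(-520) = -1/520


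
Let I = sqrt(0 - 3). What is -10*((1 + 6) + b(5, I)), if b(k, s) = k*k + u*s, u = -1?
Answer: -320 + 10*I*sqrt(3) ≈ -320.0 + 17.32*I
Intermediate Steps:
I = I*sqrt(3) (I = sqrt(-3) = I*sqrt(3) ≈ 1.732*I)
b(k, s) = k**2 - s (b(k, s) = k*k - s = k**2 - s)
-10*((1 + 6) + b(5, I)) = -10*((1 + 6) + (5**2 - I*sqrt(3))) = -10*(7 + (25 - I*sqrt(3))) = -10*(32 - I*sqrt(3)) = -320 + 10*I*sqrt(3)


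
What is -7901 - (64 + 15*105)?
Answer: -9540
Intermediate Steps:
-7901 - (64 + 15*105) = -7901 - (64 + 1575) = -7901 - 1*1639 = -7901 - 1639 = -9540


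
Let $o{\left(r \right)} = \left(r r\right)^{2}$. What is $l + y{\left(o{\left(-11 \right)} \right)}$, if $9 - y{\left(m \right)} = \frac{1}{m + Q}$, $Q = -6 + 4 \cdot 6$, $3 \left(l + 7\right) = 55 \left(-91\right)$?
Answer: $- \frac{73280344}{43977} \approx -1666.3$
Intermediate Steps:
$o{\left(r \right)} = r^{4}$ ($o{\left(r \right)} = \left(r^{2}\right)^{2} = r^{4}$)
$l = - \frac{5026}{3}$ ($l = -7 + \frac{55 \left(-91\right)}{3} = -7 + \frac{1}{3} \left(-5005\right) = -7 - \frac{5005}{3} = - \frac{5026}{3} \approx -1675.3$)
$Q = 18$ ($Q = -6 + 24 = 18$)
$y{\left(m \right)} = 9 - \frac{1}{18 + m}$ ($y{\left(m \right)} = 9 - \frac{1}{m + 18} = 9 - \frac{1}{18 + m}$)
$l + y{\left(o{\left(-11 \right)} \right)} = - \frac{5026}{3} + \frac{161 + 9 \left(-11\right)^{4}}{18 + \left(-11\right)^{4}} = - \frac{5026}{3} + \frac{161 + 9 \cdot 14641}{18 + 14641} = - \frac{5026}{3} + \frac{161 + 131769}{14659} = - \frac{5026}{3} + \frac{1}{14659} \cdot 131930 = - \frac{5026}{3} + \frac{131930}{14659} = - \frac{73280344}{43977}$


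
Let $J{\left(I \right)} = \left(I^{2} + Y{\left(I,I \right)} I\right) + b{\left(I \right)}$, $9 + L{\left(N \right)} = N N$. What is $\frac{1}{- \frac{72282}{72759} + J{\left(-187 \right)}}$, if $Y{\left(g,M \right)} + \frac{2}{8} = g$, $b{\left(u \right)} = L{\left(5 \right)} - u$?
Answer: $\frac{97012}{6808957627} \approx 1.4248 \cdot 10^{-5}$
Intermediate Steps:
$L{\left(N \right)} = -9 + N^{2}$ ($L{\left(N \right)} = -9 + N N = -9 + N^{2}$)
$b{\left(u \right)} = 16 - u$ ($b{\left(u \right)} = \left(-9 + 5^{2}\right) - u = \left(-9 + 25\right) - u = 16 - u$)
$Y{\left(g,M \right)} = - \frac{1}{4} + g$
$J{\left(I \right)} = 16 + I^{2} - I + I \left(- \frac{1}{4} + I\right)$ ($J{\left(I \right)} = \left(I^{2} + \left(- \frac{1}{4} + I\right) I\right) - \left(-16 + I\right) = \left(I^{2} + I \left(- \frac{1}{4} + I\right)\right) - \left(-16 + I\right) = 16 + I^{2} - I + I \left(- \frac{1}{4} + I\right)$)
$\frac{1}{- \frac{72282}{72759} + J{\left(-187 \right)}} = \frac{1}{- \frac{72282}{72759} + \left(16 + 2 \left(-187\right)^{2} - - \frac{935}{4}\right)} = \frac{1}{\left(-72282\right) \frac{1}{72759} + \left(16 + 2 \cdot 34969 + \frac{935}{4}\right)} = \frac{1}{- \frac{24094}{24253} + \left(16 + 69938 + \frac{935}{4}\right)} = \frac{1}{- \frac{24094}{24253} + \frac{280751}{4}} = \frac{1}{\frac{6808957627}{97012}} = \frac{97012}{6808957627}$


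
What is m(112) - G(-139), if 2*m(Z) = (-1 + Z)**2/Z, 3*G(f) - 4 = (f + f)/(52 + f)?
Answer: 3075557/58464 ≈ 52.606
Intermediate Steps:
G(f) = 4/3 + 2*f/(3*(52 + f)) (G(f) = 4/3 + ((f + f)/(52 + f))/3 = 4/3 + ((2*f)/(52 + f))/3 = 4/3 + (2*f/(52 + f))/3 = 4/3 + 2*f/(3*(52 + f)))
m(Z) = (-1 + Z)**2/(2*Z) (m(Z) = ((-1 + Z)**2/Z)/2 = (-1 + Z)**2/(2*Z))
m(112) - G(-139) = (1/2)*(-1 + 112)**2/112 - 2*(104 + 3*(-139))/(3*(52 - 139)) = (1/2)*(1/112)*111**2 - 2*(104 - 417)/(3*(-87)) = (1/2)*(1/112)*12321 - 2*(-1)*(-313)/(3*87) = 12321/224 - 1*626/261 = 12321/224 - 626/261 = 3075557/58464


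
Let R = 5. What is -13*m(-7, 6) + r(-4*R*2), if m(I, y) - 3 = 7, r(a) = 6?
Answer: -124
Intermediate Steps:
m(I, y) = 10 (m(I, y) = 3 + 7 = 10)
-13*m(-7, 6) + r(-4*R*2) = -13*10 + 6 = -130 + 6 = -124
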